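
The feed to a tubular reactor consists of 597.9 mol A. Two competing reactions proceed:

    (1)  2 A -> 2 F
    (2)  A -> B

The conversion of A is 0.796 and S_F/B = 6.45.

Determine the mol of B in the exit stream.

Conversion of A: A consumed = 0.796 × 597.9 = 475.9 mol = 2ξ₁ + 1ξ₂.
Selectivity: 2ξ₁ / (1ξ₂) = 6.45 → ξ₁ = 3.225 ξ₂.
Substitute: (2·3.225 + 1) ξ₂ = 475.9 → ξ₂ = 63.88 mol, ξ₁ = 206 mol.
Outlet amounts (n = n₀ + Σ ν·ξ):
  A: 597.9 − 2(206) − 1(63.88) = 122
  F: 0 + 2(206) = 412
  B: 0 + 1(63.88) = 63.88

63.9 mol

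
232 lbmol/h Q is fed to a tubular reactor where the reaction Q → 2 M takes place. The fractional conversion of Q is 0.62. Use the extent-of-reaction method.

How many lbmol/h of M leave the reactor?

288 lbmol/h

Q reacted = 0.62 × 232 = 143.8 lbmol/h; ν_Q = −1, so ξ = 143.8/1 = 143.8 lbmol/h.
Outlet amounts (n = n₀ + ν ξ):
  Q: 232 − 1(143.8) = 88.16
  M: 0 + 2(143.8) = 287.7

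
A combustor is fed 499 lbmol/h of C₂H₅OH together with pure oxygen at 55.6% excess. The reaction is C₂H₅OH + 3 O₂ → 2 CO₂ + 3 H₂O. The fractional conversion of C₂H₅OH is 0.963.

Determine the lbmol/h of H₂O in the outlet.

1440 lbmol/h

Stoichiometric O₂ = 3 × 499 = 1497 lbmol/h; O₂ fed = 1497 × 1.556 = 2329 lbmol/h.
Fuel reacted = 0.963 × 499 → ξ = 480.5 lbmol/h.
Outlet (n = n₀ + ν ξ):
  C₂H₅OH: 499 − 1(480.5) = 18.46
  O₂: 2329 − 3(480.5) = 887.7
  CO₂: 0 + 2(480.5) = 961.1
  H₂O: 0 + 3(480.5) = 1442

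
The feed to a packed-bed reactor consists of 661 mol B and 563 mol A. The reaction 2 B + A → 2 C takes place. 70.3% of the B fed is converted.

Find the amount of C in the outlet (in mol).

B reacted = 0.703 × 661 = 464.7 mol; ν_B = −2, so ξ = 464.7/2 = 232.3 mol.
Outlet amounts (n = n₀ + ν ξ):
  B: 661 − 2(232.3) = 196.3
  A: 563 − 1(232.3) = 330.7
  C: 0 + 2(232.3) = 464.7

465 mol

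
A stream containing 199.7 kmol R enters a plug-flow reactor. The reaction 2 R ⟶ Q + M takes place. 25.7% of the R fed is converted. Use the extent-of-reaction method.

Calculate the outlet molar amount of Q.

25.7 kmol

R reacted = 0.257 × 199.7 = 51.32 kmol; ν_R = −2, so ξ = 51.32/2 = 25.66 kmol.
Outlet amounts (n = n₀ + ν ξ):
  R: 199.7 − 2(25.66) = 148.4
  Q: 0 + 1(25.66) = 25.66
  M: 0 + 1(25.66) = 25.66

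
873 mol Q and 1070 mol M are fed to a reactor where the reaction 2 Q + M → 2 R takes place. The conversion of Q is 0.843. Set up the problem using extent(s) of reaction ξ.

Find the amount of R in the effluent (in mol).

736 mol

Q reacted = 0.843 × 873 = 735.9 mol; ν_Q = −2, so ξ = 735.9/2 = 368 mol.
Outlet amounts (n = n₀ + ν ξ):
  Q: 873 − 2(368) = 137.1
  M: 1070 − 1(368) = 702
  R: 0 + 2(368) = 735.9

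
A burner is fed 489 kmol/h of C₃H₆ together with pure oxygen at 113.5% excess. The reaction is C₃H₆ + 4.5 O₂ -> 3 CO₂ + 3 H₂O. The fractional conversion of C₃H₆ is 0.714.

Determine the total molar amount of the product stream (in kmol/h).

5360 kmol/h

Stoichiometric O₂ = 4.5 × 489 = 2200 kmol/h; O₂ fed = 2200 × 2.135 = 4698 kmol/h.
Fuel reacted = 0.714 × 489 → ξ = 349.1 kmol/h.
Outlet (n = n₀ + ν ξ):
  C₃H₆: 489 − 1(349.1) = 139.9
  O₂: 4698 − 4.5(349.1) = 3127
  CO₂: 0 + 3(349.1) = 1047
  H₂O: 0 + 3(349.1) = 1047
Total out = 139.9 + 3127 + 1047 + 1047 = 5362 kmol/h.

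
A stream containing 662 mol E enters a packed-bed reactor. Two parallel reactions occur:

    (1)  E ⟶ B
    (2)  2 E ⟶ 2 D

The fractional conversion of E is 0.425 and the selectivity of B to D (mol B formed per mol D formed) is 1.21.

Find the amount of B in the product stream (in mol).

154 mol

Conversion of E: E consumed = 0.425 × 662 = 281.3 mol = 1ξ₁ + 2ξ₂.
Selectivity: 1ξ₁ / (2ξ₂) = 1.21 → ξ₁ = 2.42 ξ₂.
Substitute: (1·2.42 + 2) ξ₂ = 281.3 → ξ₂ = 63.65 mol, ξ₁ = 154 mol.
Outlet amounts (n = n₀ + Σ ν·ξ):
  E: 662 − 1(154) − 2(63.65) = 380.7
  B: 0 + 1(154) = 154
  D: 0 + 2(63.65) = 127.3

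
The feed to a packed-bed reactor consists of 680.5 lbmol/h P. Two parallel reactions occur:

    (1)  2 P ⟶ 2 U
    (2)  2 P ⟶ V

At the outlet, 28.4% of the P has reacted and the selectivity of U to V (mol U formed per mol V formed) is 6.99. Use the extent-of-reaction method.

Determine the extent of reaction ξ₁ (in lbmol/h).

Conversion of P: P consumed = 0.284 × 680.5 = 193.3 lbmol/h = 2ξ₁ + 2ξ₂.
Selectivity: 2ξ₁ / (1ξ₂) = 6.99 → ξ₁ = 3.495 ξ₂.
Substitute: (2·3.495 + 2) ξ₂ = 193.3 → ξ₂ = 21.5 lbmol/h, ξ₁ = 75.13 lbmol/h.
Outlet amounts (n = n₀ + Σ ν·ξ):
  P: 680.5 − 2(75.13) − 2(21.5) = 487.2
  U: 0 + 2(75.13) = 150.3
  V: 0 + 1(21.5) = 21.5

ξ₁ = 75.1 lbmol/h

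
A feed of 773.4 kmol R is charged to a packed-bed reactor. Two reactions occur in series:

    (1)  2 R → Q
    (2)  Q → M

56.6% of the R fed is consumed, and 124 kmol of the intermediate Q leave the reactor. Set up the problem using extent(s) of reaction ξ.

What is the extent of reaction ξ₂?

ξ₂ = 94.9 kmol

Conversion of R: R consumed = 2ξ₁ = 0.566 × 773.4 → ξ₁ = 218.9 kmol.
Q balance: n_Q = 0 + 1ξ₁ − 1ξ₂ = 124 → ξ₂ = (1·218.9 − 124)/1 = 94.87 kmol.
Outlet amounts (n = n₀ + Σ ν·ξ):
  R: 773.4 − 2(218.9) = 335.7
  Q: 0 + 1(218.9) − 1(94.87) = 124
  M: 0 + 1(94.87) = 94.87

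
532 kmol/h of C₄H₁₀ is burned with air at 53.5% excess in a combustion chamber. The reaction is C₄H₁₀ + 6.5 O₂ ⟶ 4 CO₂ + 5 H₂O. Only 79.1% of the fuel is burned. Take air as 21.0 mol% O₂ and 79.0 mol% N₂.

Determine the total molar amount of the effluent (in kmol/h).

26400 kmol/h

Stoichiometric O₂ = 6.5 × 532 = 3458 kmol/h; O₂ fed = 3458 × 1.535 = 5308 kmol/h.
N₂ fed = 5308 × 79/21 = 19970 kmol/h.
Fuel reacted = 0.791 × 532 → ξ = 420.8 kmol/h.
Outlet (n = n₀ + ν ξ):
  C₄H₁₀: 532 − 1(420.8) = 111.2
  O₂: 5308 − 6.5(420.8) = 2573
  N₂: 19970 (inert)
  CO₂: 0 + 4(420.8) = 1683
  H₂O: 0 + 5(420.8) = 2104
Total out = 111.2 + 2573 + 19970 + 1683 + 2104 = 26440 kmol/h.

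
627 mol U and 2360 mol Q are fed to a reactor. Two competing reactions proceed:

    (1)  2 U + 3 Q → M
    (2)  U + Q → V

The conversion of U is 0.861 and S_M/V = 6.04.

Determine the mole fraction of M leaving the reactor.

Conversion of U: U consumed = 0.861 × 627 = 539.8 mol = 2ξ₁ + 1ξ₂.
Selectivity: 1ξ₁ / (1ξ₂) = 6.04 → ξ₁ = 6.04 ξ₂.
Substitute: (2·6.04 + 1) ξ₂ = 539.8 → ξ₂ = 41.27 mol, ξ₁ = 249.3 mol.
Outlet amounts (n = n₀ + Σ ν·ξ):
  U: 627 − 2(249.3) − 1(41.27) = 87.15
  Q: 2360 − 3(249.3) − 1(41.27) = 1571
  M: 0 + 1(249.3) = 249.3
  V: 0 + 1(41.27) = 41.27
Total out = 1949 mol; y_M = 249.3 / 1949 = 0.1279.

0.128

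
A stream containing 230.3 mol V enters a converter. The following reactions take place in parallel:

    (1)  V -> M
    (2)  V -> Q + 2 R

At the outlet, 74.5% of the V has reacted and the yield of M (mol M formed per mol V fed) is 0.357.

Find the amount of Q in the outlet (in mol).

Yield of M: 1ξ₁ / 230.3 = 0.357 → ξ₁ = 82.22 mol.
Conversion of V: 1ξ₁ + 1ξ₂ = 0.745 × 230.3 = 171.6 → ξ₂ = 89.36 mol.
Outlet amounts (n = n₀ + Σ ν·ξ):
  V: 230.3 − 1(82.22) − 1(89.36) = 58.73
  M: 0 + 1(82.22) = 82.22
  Q: 0 + 1(89.36) = 89.36
  R: 0 + 2(89.36) = 178.7

89.4 mol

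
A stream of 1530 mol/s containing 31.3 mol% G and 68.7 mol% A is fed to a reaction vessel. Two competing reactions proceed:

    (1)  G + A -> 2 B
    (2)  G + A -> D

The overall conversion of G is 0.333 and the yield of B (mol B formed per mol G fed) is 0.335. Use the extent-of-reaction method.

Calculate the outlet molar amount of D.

79.3 mol/s

Yield of B: 2ξ₁ / 478.9 = 0.335 → ξ₁ = 80.21 mol/s.
Conversion of G: 1ξ₁ + 1ξ₂ = 0.333 × 478.9 = 159.5 → ξ₂ = 79.26 mol/s.
Outlet amounts (n = n₀ + Σ ν·ξ):
  G: 478.9 − 1(80.21) − 1(79.26) = 319.4
  A: 1051 − 1(80.21) − 1(79.26) = 891.6
  B: 0 + 2(80.21) = 160.4
  D: 0 + 1(79.26) = 79.26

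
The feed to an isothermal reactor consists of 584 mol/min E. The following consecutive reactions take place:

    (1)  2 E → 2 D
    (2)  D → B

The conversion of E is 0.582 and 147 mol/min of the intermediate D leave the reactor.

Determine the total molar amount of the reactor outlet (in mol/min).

584 mol/min

Conversion of E: E consumed = 2ξ₁ = 0.582 × 584 → ξ₁ = 169.9 mol/min.
D balance: n_D = 0 + 2ξ₁ − 1ξ₂ = 147 → ξ₂ = (2·169.9 − 147)/1 = 192.9 mol/min.
Outlet amounts (n = n₀ + Σ ν·ξ):
  E: 584 − 2(169.9) = 244.1
  D: 0 + 2(169.9) − 1(192.9) = 147
  B: 0 + 1(192.9) = 192.9
Total out = 244.1 + 147 + 192.9 = 584 mol/min.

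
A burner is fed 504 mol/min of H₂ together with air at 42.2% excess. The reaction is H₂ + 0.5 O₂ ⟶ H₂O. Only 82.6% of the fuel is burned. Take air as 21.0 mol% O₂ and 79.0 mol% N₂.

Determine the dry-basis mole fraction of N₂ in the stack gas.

0.85

Stoichiometric O₂ = 0.5 × 504 = 252 mol/min; O₂ fed = 252 × 1.422 = 358.3 mol/min.
N₂ fed = 358.3 × 79/21 = 1348 mol/min.
Fuel reacted = 0.826 × 504 → ξ = 416.3 mol/min.
Outlet (n = n₀ + ν ξ):
  H₂: 504 − 1(416.3) = 87.7
  O₂: 358.3 − 0.5(416.3) = 150.2
  N₂: 1348 (inert)
  H₂O: 0 + 1(416.3) = 416.3
Dry total = 1586 mol/min; y_N₂ (dry) = 1348 / 1586 = 0.85.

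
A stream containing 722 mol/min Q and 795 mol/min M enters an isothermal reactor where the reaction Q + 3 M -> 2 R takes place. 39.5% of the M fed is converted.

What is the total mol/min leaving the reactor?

M reacted = 0.395 × 795 = 314 mol/min; ν_M = −3, so ξ = 314/3 = 104.7 mol/min.
Outlet amounts (n = n₀ + ν ξ):
  Q: 722 − 1(104.7) = 617.3
  M: 795 − 3(104.7) = 481
  R: 0 + 2(104.7) = 209.4
Total out = 617.3 + 481 + 209.4 = 1308 mol/min.

1310 mol/min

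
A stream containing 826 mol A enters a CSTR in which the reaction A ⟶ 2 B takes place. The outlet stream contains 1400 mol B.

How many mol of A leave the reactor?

126 mol

For B: n = n₀ + 2ξ → 1400 = 0 + 2ξ, giving ξ = 700 mol.
Outlet amounts (n = n₀ + ν ξ):
  A: 826 − 1(700) = 126
  B: 0 + 2(700) = 1400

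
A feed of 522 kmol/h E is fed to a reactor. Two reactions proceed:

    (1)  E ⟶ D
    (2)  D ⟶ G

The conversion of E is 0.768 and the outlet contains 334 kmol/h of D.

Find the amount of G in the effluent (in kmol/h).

66.9 kmol/h

Conversion of E: E consumed = 1ξ₁ = 0.768 × 522 → ξ₁ = 400.9 kmol/h.
D balance: n_D = 0 + 1ξ₁ − 1ξ₂ = 334 → ξ₂ = (1·400.9 − 334)/1 = 66.9 kmol/h.
Outlet amounts (n = n₀ + Σ ν·ξ):
  E: 522 − 1(400.9) = 121.1
  D: 0 + 1(400.9) − 1(66.9) = 334
  G: 0 + 1(66.9) = 66.9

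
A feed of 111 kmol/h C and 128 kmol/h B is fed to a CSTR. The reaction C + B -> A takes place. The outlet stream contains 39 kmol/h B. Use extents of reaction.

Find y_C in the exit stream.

For B: n = n₀ − 1ξ → 39 = 128 − 1ξ, giving ξ = 89 kmol/h.
Outlet amounts (n = n₀ + ν ξ):
  C: 111 − 1(89) = 22
  B: 128 − 1(89) = 39
  A: 0 + 1(89) = 89
Total out = 150 kmol/h; y_C = 22 / 150 = 0.1467.

0.147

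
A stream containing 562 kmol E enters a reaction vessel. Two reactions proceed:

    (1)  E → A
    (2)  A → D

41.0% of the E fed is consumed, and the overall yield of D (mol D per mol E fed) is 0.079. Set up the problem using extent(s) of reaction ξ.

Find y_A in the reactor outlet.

Conversion of E: E consumed = 1ξ₁ = 0.41 × 562 → ξ₁ = 230.4 kmol.
Yield of D: 1ξ₂ / 562 = 0.079 → ξ₂ = 44.4 kmol.
Outlet amounts (n = n₀ + Σ ν·ξ):
  E: 562 − 1(230.4) = 331.6
  A: 0 + 1(230.4) − 1(44.4) = 186
  D: 0 + 1(44.4) = 44.4
Total out = 562 kmol; y_A = 186 / 562 = 0.331.

0.331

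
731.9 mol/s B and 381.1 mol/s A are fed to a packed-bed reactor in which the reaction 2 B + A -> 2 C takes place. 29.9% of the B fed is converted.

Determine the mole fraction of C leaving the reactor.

0.218

B reacted = 0.299 × 731.9 = 218.8 mol/s; ν_B = −2, so ξ = 218.8/2 = 109.4 mol/s.
Outlet amounts (n = n₀ + ν ξ):
  B: 731.9 − 2(109.4) = 513.1
  A: 381.1 − 1(109.4) = 271.7
  C: 0 + 2(109.4) = 218.8
Total out = 1004 mol/s; y_C = 218.8 / 1004 = 0.2181.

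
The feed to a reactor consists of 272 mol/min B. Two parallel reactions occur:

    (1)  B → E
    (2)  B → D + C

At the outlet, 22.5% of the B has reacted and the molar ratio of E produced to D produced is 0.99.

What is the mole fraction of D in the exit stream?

Conversion of B: B consumed = 0.225 × 272 = 61.2 mol/min = 1ξ₁ + 1ξ₂.
Selectivity: 1ξ₁ / (1ξ₂) = 0.99 → ξ₁ = 0.99 ξ₂.
Substitute: (1·0.99 + 1) ξ₂ = 61.2 → ξ₂ = 30.75 mol/min, ξ₁ = 30.45 mol/min.
Outlet amounts (n = n₀ + Σ ν·ξ):
  B: 272 − 1(30.45) − 1(30.75) = 210.8
  E: 0 + 1(30.45) = 30.45
  D: 0 + 1(30.75) = 30.75
  C: 0 + 1(30.75) = 30.75
Total out = 302.8 mol/min; y_D = 30.75 / 302.8 = 0.1016.

0.102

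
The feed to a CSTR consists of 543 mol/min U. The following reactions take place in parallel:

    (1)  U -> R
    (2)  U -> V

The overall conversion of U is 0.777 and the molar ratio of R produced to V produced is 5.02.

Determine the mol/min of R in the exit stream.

Conversion of U: U consumed = 0.777 × 543 = 421.9 mol/min = 1ξ₁ + 1ξ₂.
Selectivity: 1ξ₁ / (1ξ₂) = 5.02 → ξ₁ = 5.02 ξ₂.
Substitute: (1·5.02 + 1) ξ₂ = 421.9 → ξ₂ = 70.08 mol/min, ξ₁ = 351.8 mol/min.
Outlet amounts (n = n₀ + Σ ν·ξ):
  U: 543 − 1(351.8) − 1(70.08) = 121.1
  R: 0 + 1(351.8) = 351.8
  V: 0 + 1(70.08) = 70.08

352 mol/min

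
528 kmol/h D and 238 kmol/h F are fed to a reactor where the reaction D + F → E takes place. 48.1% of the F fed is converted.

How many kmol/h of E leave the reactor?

114 kmol/h

F reacted = 0.481 × 238 = 114.5 kmol/h; ν_F = −1, so ξ = 114.5/1 = 114.5 kmol/h.
Outlet amounts (n = n₀ + ν ξ):
  D: 528 − 1(114.5) = 413.5
  F: 238 − 1(114.5) = 123.5
  E: 0 + 1(114.5) = 114.5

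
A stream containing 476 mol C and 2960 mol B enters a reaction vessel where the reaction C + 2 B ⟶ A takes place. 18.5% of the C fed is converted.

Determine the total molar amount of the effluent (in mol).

3260 mol

C reacted = 0.185 × 476 = 88.06 mol; ν_C = −1, so ξ = 88.06/1 = 88.06 mol.
Outlet amounts (n = n₀ + ν ξ):
  C: 476 − 1(88.06) = 387.9
  B: 2960 − 2(88.06) = 2784
  A: 0 + 1(88.06) = 88.06
Total out = 387.9 + 2784 + 88.06 = 3260 mol.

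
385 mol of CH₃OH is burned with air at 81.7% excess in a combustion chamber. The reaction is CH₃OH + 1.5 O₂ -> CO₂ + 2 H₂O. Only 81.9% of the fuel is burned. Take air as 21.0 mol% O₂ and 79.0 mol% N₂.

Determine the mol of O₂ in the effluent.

576 mol

Stoichiometric O₂ = 1.5 × 385 = 577.5 mol; O₂ fed = 577.5 × 1.817 = 1049 mol.
N₂ fed = 1049 × 79/21 = 3947 mol.
Fuel reacted = 0.819 × 385 → ξ = 315.3 mol.
Outlet (n = n₀ + ν ξ):
  CH₃OH: 385 − 1(315.3) = 69.69
  O₂: 1049 − 1.5(315.3) = 576.3
  N₂: 3947 (inert)
  CO₂: 0 + 1(315.3) = 315.3
  H₂O: 0 + 2(315.3) = 630.6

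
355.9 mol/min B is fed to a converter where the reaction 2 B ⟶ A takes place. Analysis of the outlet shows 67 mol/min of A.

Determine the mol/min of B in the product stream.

222 mol/min

For A: n = n₀ + 1ξ → 67 = 0 + 1ξ, giving ξ = 67 mol/min.
Outlet amounts (n = n₀ + ν ξ):
  B: 355.9 − 2(67) = 221.9
  A: 0 + 1(67) = 67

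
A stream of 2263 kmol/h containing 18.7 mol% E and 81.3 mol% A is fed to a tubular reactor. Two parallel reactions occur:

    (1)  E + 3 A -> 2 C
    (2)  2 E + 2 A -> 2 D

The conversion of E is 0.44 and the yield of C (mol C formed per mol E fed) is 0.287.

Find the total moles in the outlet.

2020 kmol/h

Yield of C: 2ξ₁ / 423.2 = 0.287 → ξ₁ = 60.73 kmol/h.
Conversion of E: 1ξ₁ + 2ξ₂ = 0.44 × 423.2 = 186.2 → ξ₂ = 62.74 kmol/h.
Outlet amounts (n = n₀ + Σ ν·ξ):
  E: 423.2 − 1(60.73) − 2(62.74) = 237
  A: 1840 − 3(60.73) − 2(62.74) = 1532
  C: 0 + 2(60.73) = 121.5
  D: 0 + 2(62.74) = 125.5
Total out = 237 + 1532 + 121.5 + 125.5 = 2016 kmol/h.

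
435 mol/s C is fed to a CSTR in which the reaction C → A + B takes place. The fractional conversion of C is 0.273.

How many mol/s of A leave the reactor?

C reacted = 0.273 × 435 = 118.8 mol/s; ν_C = −1, so ξ = 118.8/1 = 118.8 mol/s.
Outlet amounts (n = n₀ + ν ξ):
  C: 435 − 1(118.8) = 316.2
  A: 0 + 1(118.8) = 118.8
  B: 0 + 1(118.8) = 118.8

119 mol/s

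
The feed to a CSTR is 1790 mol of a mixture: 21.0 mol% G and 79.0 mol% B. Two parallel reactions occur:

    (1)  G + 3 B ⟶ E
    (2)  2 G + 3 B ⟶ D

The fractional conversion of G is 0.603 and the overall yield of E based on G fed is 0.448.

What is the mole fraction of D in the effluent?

Yield of E: 1ξ₁ / 375.9 = 0.448 → ξ₁ = 168.4 mol.
Conversion of G: 1ξ₁ + 2ξ₂ = 0.603 × 375.9 = 226.7 → ξ₂ = 29.13 mol.
Outlet amounts (n = n₀ + Σ ν·ξ):
  G: 375.9 − 1(168.4) − 2(29.13) = 149.2
  B: 1414 − 3(168.4) − 3(29.13) = 821.5
  E: 0 + 1(168.4) = 168.4
  D: 0 + 1(29.13) = 29.13
Total out = 1168 mol; y_D = 29.13 / 1168 = 0.02494.

0.0249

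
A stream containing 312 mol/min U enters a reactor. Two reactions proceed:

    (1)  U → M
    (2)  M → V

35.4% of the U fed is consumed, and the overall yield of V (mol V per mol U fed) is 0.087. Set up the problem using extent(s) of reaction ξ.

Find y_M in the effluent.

0.267

Conversion of U: U consumed = 1ξ₁ = 0.354 × 312 → ξ₁ = 110.4 mol/min.
Yield of V: 1ξ₂ / 312 = 0.087 → ξ₂ = 27.14 mol/min.
Outlet amounts (n = n₀ + Σ ν·ξ):
  U: 312 − 1(110.4) = 201.6
  M: 0 + 1(110.4) − 1(27.14) = 83.3
  V: 0 + 1(27.14) = 27.14
Total out = 312 mol/min; y_M = 83.3 / 312 = 0.267.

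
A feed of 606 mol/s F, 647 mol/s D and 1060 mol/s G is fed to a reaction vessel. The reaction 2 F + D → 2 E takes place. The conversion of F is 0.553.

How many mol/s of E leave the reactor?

F reacted = 0.553 × 606 = 335.1 mol/s; ν_F = −2, so ξ = 335.1/2 = 167.6 mol/s.
Outlet amounts (n = n₀ + ν ξ):
  F: 606 − 2(167.6) = 270.9
  D: 647 − 1(167.6) = 479.4
  E: 0 + 2(167.6) = 335.1
  G: 1060 (inert)

335 mol/s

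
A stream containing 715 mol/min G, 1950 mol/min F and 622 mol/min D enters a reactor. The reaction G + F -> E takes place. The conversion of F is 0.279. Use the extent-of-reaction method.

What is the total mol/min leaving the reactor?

2740 mol/min

F reacted = 0.279 × 1950 = 544.1 mol/min; ν_F = −1, so ξ = 544.1/1 = 544.1 mol/min.
Outlet amounts (n = n₀ + ν ξ):
  G: 715 − 1(544.1) = 170.9
  F: 1950 − 1(544.1) = 1406
  E: 0 + 1(544.1) = 544.1
  D: 622 (inert)
Total out = 170.9 + 1406 + 544.1 + 622 = 2743 mol/min.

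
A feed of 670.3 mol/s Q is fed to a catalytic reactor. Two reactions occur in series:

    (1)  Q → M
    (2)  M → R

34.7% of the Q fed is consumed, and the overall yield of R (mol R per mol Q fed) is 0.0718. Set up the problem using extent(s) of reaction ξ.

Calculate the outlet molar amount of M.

Conversion of Q: Q consumed = 1ξ₁ = 0.347 × 670.3 → ξ₁ = 232.6 mol/s.
Yield of R: 1ξ₂ / 670.3 = 0.0718 → ξ₂ = 48.13 mol/s.
Outlet amounts (n = n₀ + Σ ν·ξ):
  Q: 670.3 − 1(232.6) = 437.7
  M: 0 + 1(232.6) − 1(48.13) = 184.5
  R: 0 + 1(48.13) = 48.13

184 mol/s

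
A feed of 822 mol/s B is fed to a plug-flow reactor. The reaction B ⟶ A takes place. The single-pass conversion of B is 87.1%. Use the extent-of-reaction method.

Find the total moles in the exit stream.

B reacted = 0.871 × 822 = 716 mol/s; ν_B = −1, so ξ = 716/1 = 716 mol/s.
Outlet amounts (n = n₀ + ν ξ):
  B: 822 − 1(716) = 106
  A: 0 + 1(716) = 716
Total out = 106 + 716 = 822 mol/s.

822 mol/s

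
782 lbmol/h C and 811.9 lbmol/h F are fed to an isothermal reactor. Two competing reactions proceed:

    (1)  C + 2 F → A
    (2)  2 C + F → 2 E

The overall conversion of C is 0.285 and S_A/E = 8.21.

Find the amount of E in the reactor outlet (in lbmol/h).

24.2 lbmol/h

Conversion of C: C consumed = 0.285 × 782 = 222.9 lbmol/h = 1ξ₁ + 2ξ₂.
Selectivity: 1ξ₁ / (2ξ₂) = 8.21 → ξ₁ = 16.42 ξ₂.
Substitute: (1·16.42 + 2) ξ₂ = 222.9 → ξ₂ = 12.1 lbmol/h, ξ₁ = 198.7 lbmol/h.
Outlet amounts (n = n₀ + Σ ν·ξ):
  C: 782 − 1(198.7) − 2(12.1) = 559.1
  F: 811.9 − 2(198.7) − 1(12.1) = 402.5
  A: 0 + 1(198.7) = 198.7
  E: 0 + 2(12.1) = 24.2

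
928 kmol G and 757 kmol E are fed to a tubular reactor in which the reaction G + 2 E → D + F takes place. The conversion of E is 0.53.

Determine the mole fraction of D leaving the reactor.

0.135

E reacted = 0.53 × 757 = 401.2 kmol; ν_E = −2, so ξ = 401.2/2 = 200.6 kmol.
Outlet amounts (n = n₀ + ν ξ):
  G: 928 − 1(200.6) = 727.4
  E: 757 − 2(200.6) = 355.8
  D: 0 + 1(200.6) = 200.6
  F: 0 + 1(200.6) = 200.6
Total out = 1484 kmol; y_D = 200.6 / 1484 = 0.1351.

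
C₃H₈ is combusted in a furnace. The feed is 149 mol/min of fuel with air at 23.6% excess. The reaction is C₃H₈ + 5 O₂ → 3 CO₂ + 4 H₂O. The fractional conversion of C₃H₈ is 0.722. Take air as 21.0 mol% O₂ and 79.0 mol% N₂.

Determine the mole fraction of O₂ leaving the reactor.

0.0825

Stoichiometric O₂ = 5 × 149 = 745 mol/min; O₂ fed = 745 × 1.236 = 920.8 mol/min.
N₂ fed = 920.8 × 79/21 = 3464 mol/min.
Fuel reacted = 0.722 × 149 → ξ = 107.6 mol/min.
Outlet (n = n₀ + ν ξ):
  C₃H₈: 149 − 1(107.6) = 41.42
  O₂: 920.8 − 5(107.6) = 382.9
  N₂: 3464 (inert)
  CO₂: 0 + 3(107.6) = 322.7
  H₂O: 0 + 4(107.6) = 430.3
Total out = 4641 mol/min; y_O₂ = 382.9 / 4641 = 0.0825.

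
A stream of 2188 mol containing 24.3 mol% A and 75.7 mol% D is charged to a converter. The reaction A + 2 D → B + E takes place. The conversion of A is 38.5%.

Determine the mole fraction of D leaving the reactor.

0.629

A reacted = 0.385 × 531.7 = 204.7 mol; ν_A = −1, so ξ = 204.7/1 = 204.7 mol.
Outlet amounts (n = n₀ + ν ξ):
  A: 531.7 − 1(204.7) = 327
  D: 1656 − 2(204.7) = 1247
  B: 0 + 1(204.7) = 204.7
  E: 0 + 1(204.7) = 204.7
Total out = 1983 mol; y_D = 1247 / 1983 = 0.6287.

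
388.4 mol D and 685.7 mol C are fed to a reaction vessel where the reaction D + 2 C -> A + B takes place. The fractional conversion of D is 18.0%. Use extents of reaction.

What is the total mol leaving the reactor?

D reacted = 0.18 × 388.4 = 69.91 mol; ν_D = −1, so ξ = 69.91/1 = 69.91 mol.
Outlet amounts (n = n₀ + ν ξ):
  D: 388.4 − 1(69.91) = 318.5
  C: 685.7 − 2(69.91) = 545.9
  A: 0 + 1(69.91) = 69.91
  B: 0 + 1(69.91) = 69.91
Total out = 318.5 + 545.9 + 69.91 + 69.91 = 1004 mol.

1000 mol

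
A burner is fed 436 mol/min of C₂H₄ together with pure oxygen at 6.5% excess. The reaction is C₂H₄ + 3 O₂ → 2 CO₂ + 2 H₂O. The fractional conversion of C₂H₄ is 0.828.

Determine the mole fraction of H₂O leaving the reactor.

0.395

Stoichiometric O₂ = 3 × 436 = 1308 mol/min; O₂ fed = 1308 × 1.065 = 1393 mol/min.
Fuel reacted = 0.828 × 436 → ξ = 361 mol/min.
Outlet (n = n₀ + ν ξ):
  C₂H₄: 436 − 1(361) = 74.99
  O₂: 1393 − 3(361) = 310
  CO₂: 0 + 2(361) = 722
  H₂O: 0 + 2(361) = 722
Total out = 1829 mol/min; y_H₂O = 722 / 1829 = 0.3948.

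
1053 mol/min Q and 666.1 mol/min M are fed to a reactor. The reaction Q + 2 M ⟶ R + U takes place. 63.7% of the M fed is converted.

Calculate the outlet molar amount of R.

212 mol/min

M reacted = 0.637 × 666.1 = 424.3 mol/min; ν_M = −2, so ξ = 424.3/2 = 212.2 mol/min.
Outlet amounts (n = n₀ + ν ξ):
  Q: 1053 − 1(212.2) = 840.8
  M: 666.1 − 2(212.2) = 241.8
  R: 0 + 1(212.2) = 212.2
  U: 0 + 1(212.2) = 212.2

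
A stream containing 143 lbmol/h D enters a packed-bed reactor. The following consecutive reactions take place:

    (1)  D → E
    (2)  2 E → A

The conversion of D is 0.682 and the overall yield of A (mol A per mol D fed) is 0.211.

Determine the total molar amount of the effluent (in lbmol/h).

113 lbmol/h

Conversion of D: D consumed = 1ξ₁ = 0.682 × 143 → ξ₁ = 97.53 lbmol/h.
Yield of A: 1ξ₂ / 143 = 0.211 → ξ₂ = 30.17 lbmol/h.
Outlet amounts (n = n₀ + Σ ν·ξ):
  D: 143 − 1(97.53) = 45.47
  E: 0 + 1(97.53) − 2(30.17) = 37.18
  A: 0 + 1(30.17) = 30.17
Total out = 45.47 + 37.18 + 30.17 = 112.8 lbmol/h.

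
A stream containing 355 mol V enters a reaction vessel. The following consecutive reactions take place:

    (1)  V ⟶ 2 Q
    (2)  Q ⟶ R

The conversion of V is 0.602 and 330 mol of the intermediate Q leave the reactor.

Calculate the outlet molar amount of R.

97.4 mol

Conversion of V: V consumed = 1ξ₁ = 0.602 × 355 → ξ₁ = 213.7 mol.
Q balance: n_Q = 0 + 2ξ₁ − 1ξ₂ = 330 → ξ₂ = (2·213.7 − 330)/1 = 97.42 mol.
Outlet amounts (n = n₀ + Σ ν·ξ):
  V: 355 − 1(213.7) = 141.3
  Q: 0 + 2(213.7) − 1(97.42) = 330
  R: 0 + 1(97.42) = 97.42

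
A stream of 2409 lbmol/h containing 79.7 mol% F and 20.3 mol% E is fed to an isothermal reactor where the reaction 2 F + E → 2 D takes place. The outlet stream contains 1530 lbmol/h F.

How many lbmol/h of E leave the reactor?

For F: n = n₀ − 2ξ → 1530 = 1920 − 2ξ, giving ξ = 195 lbmol/h.
Outlet amounts (n = n₀ + ν ξ):
  F: 1920 − 2(195) = 1530
  E: 489 − 1(195) = 294
  D: 0 + 2(195) = 390

294 lbmol/h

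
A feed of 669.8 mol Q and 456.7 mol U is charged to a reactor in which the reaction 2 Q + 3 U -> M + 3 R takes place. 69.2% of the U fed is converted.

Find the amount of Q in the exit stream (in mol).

U reacted = 0.692 × 456.7 = 316 mol; ν_U = −3, so ξ = 316/3 = 105.3 mol.
Outlet amounts (n = n₀ + ν ξ):
  Q: 669.8 − 2(105.3) = 459.1
  U: 456.7 − 3(105.3) = 140.7
  M: 0 + 1(105.3) = 105.3
  R: 0 + 3(105.3) = 316

459 mol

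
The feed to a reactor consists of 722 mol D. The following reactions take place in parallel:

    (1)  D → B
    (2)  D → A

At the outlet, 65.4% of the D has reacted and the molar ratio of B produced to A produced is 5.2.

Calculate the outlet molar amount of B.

Conversion of D: D consumed = 0.654 × 722 = 472.2 mol = 1ξ₁ + 1ξ₂.
Selectivity: 1ξ₁ / (1ξ₂) = 5.2 → ξ₁ = 5.2 ξ₂.
Substitute: (1·5.2 + 1) ξ₂ = 472.2 → ξ₂ = 76.16 mol, ξ₁ = 396 mol.
Outlet amounts (n = n₀ + Σ ν·ξ):
  D: 722 − 1(396) − 1(76.16) = 249.8
  B: 0 + 1(396) = 396
  A: 0 + 1(76.16) = 76.16

396 mol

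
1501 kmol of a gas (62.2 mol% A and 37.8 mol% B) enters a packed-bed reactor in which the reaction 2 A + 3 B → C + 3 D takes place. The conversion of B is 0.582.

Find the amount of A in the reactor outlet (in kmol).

713 kmol

B reacted = 0.582 × 567.4 = 330.2 kmol; ν_B = −3, so ξ = 330.2/3 = 110.1 kmol.
Outlet amounts (n = n₀ + ν ξ):
  A: 933.6 − 2(110.1) = 713.5
  B: 567.4 − 3(110.1) = 237.2
  C: 0 + 1(110.1) = 110.1
  D: 0 + 3(110.1) = 330.2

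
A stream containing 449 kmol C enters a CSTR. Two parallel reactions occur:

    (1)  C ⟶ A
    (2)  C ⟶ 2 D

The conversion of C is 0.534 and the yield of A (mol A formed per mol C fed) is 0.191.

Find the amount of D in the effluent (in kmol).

308 kmol

Yield of A: 1ξ₁ / 449 = 0.191 → ξ₁ = 85.76 kmol.
Conversion of C: 1ξ₁ + 1ξ₂ = 0.534 × 449 = 239.8 → ξ₂ = 154 kmol.
Outlet amounts (n = n₀ + Σ ν·ξ):
  C: 449 − 1(85.76) − 1(154) = 209.2
  A: 0 + 1(85.76) = 85.76
  D: 0 + 2(154) = 308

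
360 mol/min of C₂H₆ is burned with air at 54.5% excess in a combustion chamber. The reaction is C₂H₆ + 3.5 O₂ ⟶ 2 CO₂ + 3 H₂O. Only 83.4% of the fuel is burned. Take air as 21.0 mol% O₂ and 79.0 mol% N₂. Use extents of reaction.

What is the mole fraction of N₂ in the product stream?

0.749

Stoichiometric O₂ = 3.5 × 360 = 1260 mol/min; O₂ fed = 1260 × 1.545 = 1947 mol/min.
N₂ fed = 1947 × 79/21 = 7323 mol/min.
Fuel reacted = 0.834 × 360 → ξ = 300.2 mol/min.
Outlet (n = n₀ + ν ξ):
  C₂H₆: 360 − 1(300.2) = 59.76
  O₂: 1947 − 3.5(300.2) = 895.9
  N₂: 7323 (inert)
  CO₂: 0 + 2(300.2) = 600.5
  H₂O: 0 + 3(300.2) = 900.7
Total out = 9780 mol/min; y_N₂ = 7323 / 9780 = 0.7488.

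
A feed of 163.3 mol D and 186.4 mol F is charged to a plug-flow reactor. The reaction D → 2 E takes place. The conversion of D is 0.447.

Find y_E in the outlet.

D reacted = 0.447 × 163.3 = 73 mol; ν_D = −1, so ξ = 73/1 = 73 mol.
Outlet amounts (n = n₀ + ν ξ):
  D: 163.3 − 1(73) = 90.3
  E: 0 + 2(73) = 146
  F: 186.4 (inert)
Total out = 422.7 mol; y_E = 146 / 422.7 = 0.3454.

0.345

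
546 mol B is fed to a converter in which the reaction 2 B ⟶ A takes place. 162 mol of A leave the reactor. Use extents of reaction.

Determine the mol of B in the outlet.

For A: n = n₀ + 1ξ → 162 = 0 + 1ξ, giving ξ = 162 mol.
Outlet amounts (n = n₀ + ν ξ):
  B: 546 − 2(162) = 222
  A: 0 + 1(162) = 162

222 mol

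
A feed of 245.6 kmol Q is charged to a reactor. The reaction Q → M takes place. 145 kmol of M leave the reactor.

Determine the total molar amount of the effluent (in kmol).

246 kmol

For M: n = n₀ + 1ξ → 145 = 0 + 1ξ, giving ξ = 145 kmol.
Outlet amounts (n = n₀ + ν ξ):
  Q: 245.6 − 1(145) = 100.6
  M: 0 + 1(145) = 145
Total out = 100.6 + 145 = 245.6 kmol.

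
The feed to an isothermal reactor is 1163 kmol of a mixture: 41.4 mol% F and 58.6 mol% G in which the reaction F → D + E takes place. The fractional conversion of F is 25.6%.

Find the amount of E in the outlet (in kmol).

F reacted = 0.256 × 481.5 = 123.3 kmol; ν_F = −1, so ξ = 123.3/1 = 123.3 kmol.
Outlet amounts (n = n₀ + ν ξ):
  F: 481.5 − 1(123.3) = 358.2
  D: 0 + 1(123.3) = 123.3
  E: 0 + 1(123.3) = 123.3
  G: 681.5 (inert)

123 kmol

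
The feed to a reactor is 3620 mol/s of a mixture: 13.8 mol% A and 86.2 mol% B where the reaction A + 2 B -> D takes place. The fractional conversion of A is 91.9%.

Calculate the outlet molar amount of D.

A reacted = 0.919 × 499.6 = 459.1 mol/s; ν_A = −1, so ξ = 459.1/1 = 459.1 mol/s.
Outlet amounts (n = n₀ + ν ξ):
  A: 499.6 − 1(459.1) = 40.46
  B: 3120 − 2(459.1) = 2202
  D: 0 + 1(459.1) = 459.1

459 mol/s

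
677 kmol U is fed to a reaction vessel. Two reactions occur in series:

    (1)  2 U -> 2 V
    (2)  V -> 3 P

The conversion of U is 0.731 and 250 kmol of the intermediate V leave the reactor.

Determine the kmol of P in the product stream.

Conversion of U: U consumed = 2ξ₁ = 0.731 × 677 → ξ₁ = 247.4 kmol.
V balance: n_V = 0 + 2ξ₁ − 1ξ₂ = 250 → ξ₂ = (2·247.4 − 250)/1 = 244.9 kmol.
Outlet amounts (n = n₀ + Σ ν·ξ):
  U: 677 − 2(247.4) = 182.1
  V: 0 + 2(247.4) − 1(244.9) = 250
  P: 0 + 3(244.9) = 734.7

735 kmol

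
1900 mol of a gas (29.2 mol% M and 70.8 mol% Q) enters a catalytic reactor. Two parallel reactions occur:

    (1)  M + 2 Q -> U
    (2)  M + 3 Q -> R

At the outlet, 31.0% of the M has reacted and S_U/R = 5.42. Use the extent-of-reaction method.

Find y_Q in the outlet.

Conversion of M: M consumed = 0.31 × 554.8 = 172 mol = 1ξ₁ + 1ξ₂.
Selectivity: 1ξ₁ / (1ξ₂) = 5.42 → ξ₁ = 5.42 ξ₂.
Substitute: (1·5.42 + 1) ξ₂ = 172 → ξ₂ = 26.79 mol, ξ₁ = 145.2 mol.
Outlet amounts (n = n₀ + Σ ν·ξ):
  M: 554.8 − 1(145.2) − 1(26.79) = 382.8
  Q: 1345 − 2(145.2) − 3(26.79) = 974.4
  U: 0 + 1(145.2) = 145.2
  R: 0 + 1(26.79) = 26.79
Total out = 1529 mol; y_Q = 974.4 / 1529 = 0.6372.

0.637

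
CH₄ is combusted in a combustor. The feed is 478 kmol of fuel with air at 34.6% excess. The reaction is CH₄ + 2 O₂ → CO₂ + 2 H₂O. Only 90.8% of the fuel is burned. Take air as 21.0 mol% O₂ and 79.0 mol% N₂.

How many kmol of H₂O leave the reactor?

868 kmol

Stoichiometric O₂ = 2 × 478 = 956 kmol; O₂ fed = 956 × 1.346 = 1287 kmol.
N₂ fed = 1287 × 79/21 = 4841 kmol.
Fuel reacted = 0.908 × 478 → ξ = 434 kmol.
Outlet (n = n₀ + ν ξ):
  CH₄: 478 − 1(434) = 43.98
  O₂: 1287 − 2(434) = 418.7
  N₂: 4841 (inert)
  CO₂: 0 + 1(434) = 434
  H₂O: 0 + 2(434) = 868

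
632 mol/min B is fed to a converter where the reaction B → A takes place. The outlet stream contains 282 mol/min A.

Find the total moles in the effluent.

632 mol/min

For A: n = n₀ + 1ξ → 282 = 0 + 1ξ, giving ξ = 282 mol/min.
Outlet amounts (n = n₀ + ν ξ):
  B: 632 − 1(282) = 350
  A: 0 + 1(282) = 282
Total out = 350 + 282 = 632 mol/min.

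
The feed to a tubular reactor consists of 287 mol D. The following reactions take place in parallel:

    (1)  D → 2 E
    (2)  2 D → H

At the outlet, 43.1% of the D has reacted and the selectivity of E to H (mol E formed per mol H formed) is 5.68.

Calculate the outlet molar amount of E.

145 mol

Conversion of D: D consumed = 0.431 × 287 = 123.7 mol = 1ξ₁ + 2ξ₂.
Selectivity: 2ξ₁ / (1ξ₂) = 5.68 → ξ₁ = 2.84 ξ₂.
Substitute: (1·2.84 + 2) ξ₂ = 123.7 → ξ₂ = 25.56 mol, ξ₁ = 72.58 mol.
Outlet amounts (n = n₀ + Σ ν·ξ):
  D: 287 − 1(72.58) − 2(25.56) = 163.3
  E: 0 + 2(72.58) = 145.2
  H: 0 + 1(25.56) = 25.56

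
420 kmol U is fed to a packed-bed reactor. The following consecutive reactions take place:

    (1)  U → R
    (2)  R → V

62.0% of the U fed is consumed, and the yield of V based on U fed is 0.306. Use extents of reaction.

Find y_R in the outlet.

0.314

Conversion of U: U consumed = 1ξ₁ = 0.62 × 420 → ξ₁ = 260.4 kmol.
Yield of V: 1ξ₂ / 420 = 0.306 → ξ₂ = 128.5 kmol.
Outlet amounts (n = n₀ + Σ ν·ξ):
  U: 420 − 1(260.4) = 159.6
  R: 0 + 1(260.4) − 1(128.5) = 131.9
  V: 0 + 1(128.5) = 128.5
Total out = 420 kmol; y_R = 131.9 / 420 = 0.314.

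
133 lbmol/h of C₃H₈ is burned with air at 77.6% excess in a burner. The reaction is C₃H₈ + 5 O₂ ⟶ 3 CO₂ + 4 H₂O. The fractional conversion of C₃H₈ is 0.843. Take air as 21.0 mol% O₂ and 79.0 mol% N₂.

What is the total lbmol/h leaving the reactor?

Stoichiometric O₂ = 5 × 133 = 665 lbmol/h; O₂ fed = 665 × 1.776 = 1181 lbmol/h.
N₂ fed = 1181 × 79/21 = 4443 lbmol/h.
Fuel reacted = 0.843 × 133 → ξ = 112.1 lbmol/h.
Outlet (n = n₀ + ν ξ):
  C₃H₈: 133 − 1(112.1) = 20.88
  O₂: 1181 − 5(112.1) = 620.4
  N₂: 4443 (inert)
  CO₂: 0 + 3(112.1) = 336.4
  H₂O: 0 + 4(112.1) = 448.5
Total out = 20.88 + 620.4 + 4443 + 336.4 + 448.5 = 5869 lbmol/h.

5870 lbmol/h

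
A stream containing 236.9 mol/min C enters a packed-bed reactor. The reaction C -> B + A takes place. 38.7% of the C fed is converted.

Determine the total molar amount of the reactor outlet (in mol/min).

C reacted = 0.387 × 236.9 = 91.68 mol/min; ν_C = −1, so ξ = 91.68/1 = 91.68 mol/min.
Outlet amounts (n = n₀ + ν ξ):
  C: 236.9 − 1(91.68) = 145.2
  B: 0 + 1(91.68) = 91.68
  A: 0 + 1(91.68) = 91.68
Total out = 145.2 + 91.68 + 91.68 = 328.6 mol/min.

329 mol/min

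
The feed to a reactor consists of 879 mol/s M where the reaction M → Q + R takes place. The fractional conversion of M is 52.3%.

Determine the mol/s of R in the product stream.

460 mol/s

M reacted = 0.523 × 879 = 459.7 mol/s; ν_M = −1, so ξ = 459.7/1 = 459.7 mol/s.
Outlet amounts (n = n₀ + ν ξ):
  M: 879 − 1(459.7) = 419.3
  Q: 0 + 1(459.7) = 459.7
  R: 0 + 1(459.7) = 459.7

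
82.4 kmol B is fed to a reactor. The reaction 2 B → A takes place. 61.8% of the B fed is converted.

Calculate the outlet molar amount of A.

25.5 kmol

B reacted = 0.618 × 82.4 = 50.92 kmol; ν_B = −2, so ξ = 50.92/2 = 25.46 kmol.
Outlet amounts (n = n₀ + ν ξ):
  B: 82.4 − 2(25.46) = 31.48
  A: 0 + 1(25.46) = 25.46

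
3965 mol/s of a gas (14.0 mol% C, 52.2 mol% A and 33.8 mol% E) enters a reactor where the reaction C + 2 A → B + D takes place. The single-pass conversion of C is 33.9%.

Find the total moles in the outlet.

C reacted = 0.339 × 555.1 = 188.2 mol/s; ν_C = −1, so ξ = 188.2/1 = 188.2 mol/s.
Outlet amounts (n = n₀ + ν ξ):
  C: 555.1 − 1(188.2) = 366.9
  A: 2070 − 2(188.2) = 1693
  B: 0 + 1(188.2) = 188.2
  D: 0 + 1(188.2) = 188.2
  E: 1340 (inert)
Total out = 366.9 + 1693 + 188.2 + 188.2 + 1340 = 3777 mol/s.

3780 mol/s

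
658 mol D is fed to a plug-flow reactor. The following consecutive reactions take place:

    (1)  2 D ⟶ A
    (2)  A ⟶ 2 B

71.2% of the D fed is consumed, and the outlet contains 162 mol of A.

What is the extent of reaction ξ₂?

ξ₂ = 72.2 mol

Conversion of D: D consumed = 2ξ₁ = 0.712 × 658 → ξ₁ = 234.2 mol.
A balance: n_A = 0 + 1ξ₁ − 1ξ₂ = 162 → ξ₂ = (1·234.2 − 162)/1 = 72.25 mol.
Outlet amounts (n = n₀ + Σ ν·ξ):
  D: 658 − 2(234.2) = 189.5
  A: 0 + 1(234.2) − 1(72.25) = 162
  B: 0 + 2(72.25) = 144.5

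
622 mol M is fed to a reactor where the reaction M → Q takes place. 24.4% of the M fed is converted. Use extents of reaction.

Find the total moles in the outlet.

M reacted = 0.244 × 622 = 151.8 mol; ν_M = −1, so ξ = 151.8/1 = 151.8 mol.
Outlet amounts (n = n₀ + ν ξ):
  M: 622 − 1(151.8) = 470.2
  Q: 0 + 1(151.8) = 151.8
Total out = 470.2 + 151.8 = 622 mol.

622 mol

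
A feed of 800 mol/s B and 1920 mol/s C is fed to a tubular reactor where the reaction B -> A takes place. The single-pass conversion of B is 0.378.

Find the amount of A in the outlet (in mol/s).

B reacted = 0.378 × 800 = 302.4 mol/s; ν_B = −1, so ξ = 302.4/1 = 302.4 mol/s.
Outlet amounts (n = n₀ + ν ξ):
  B: 800 − 1(302.4) = 497.6
  A: 0 + 1(302.4) = 302.4
  C: 1920 (inert)

302 mol/s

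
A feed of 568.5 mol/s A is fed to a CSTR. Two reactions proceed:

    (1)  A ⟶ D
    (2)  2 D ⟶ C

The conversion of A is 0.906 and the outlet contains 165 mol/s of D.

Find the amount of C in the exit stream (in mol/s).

Conversion of A: A consumed = 1ξ₁ = 0.906 × 568.5 → ξ₁ = 515.1 mol/s.
D balance: n_D = 0 + 1ξ₁ − 2ξ₂ = 165 → ξ₂ = (1·515.1 − 165)/2 = 175 mol/s.
Outlet amounts (n = n₀ + Σ ν·ξ):
  A: 568.5 − 1(515.1) = 53.44
  D: 0 + 1(515.1) − 2(175) = 165
  C: 0 + 1(175) = 175

175 mol/s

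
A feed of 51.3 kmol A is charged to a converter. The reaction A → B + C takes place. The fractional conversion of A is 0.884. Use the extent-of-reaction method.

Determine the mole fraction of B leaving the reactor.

A reacted = 0.884 × 51.3 = 45.35 kmol; ν_A = −1, so ξ = 45.35/1 = 45.35 kmol.
Outlet amounts (n = n₀ + ν ξ):
  A: 51.3 − 1(45.35) = 5.951
  B: 0 + 1(45.35) = 45.35
  C: 0 + 1(45.35) = 45.35
Total out = 96.65 kmol; y_B = 45.35 / 96.65 = 0.4692.

0.469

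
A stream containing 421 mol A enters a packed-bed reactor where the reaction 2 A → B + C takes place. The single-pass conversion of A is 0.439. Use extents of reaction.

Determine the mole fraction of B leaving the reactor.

0.219

A reacted = 0.439 × 421 = 184.8 mol; ν_A = −2, so ξ = 184.8/2 = 92.41 mol.
Outlet amounts (n = n₀ + ν ξ):
  A: 421 − 2(92.41) = 236.2
  B: 0 + 1(92.41) = 92.41
  C: 0 + 1(92.41) = 92.41
Total out = 421 mol; y_B = 92.41 / 421 = 0.2195.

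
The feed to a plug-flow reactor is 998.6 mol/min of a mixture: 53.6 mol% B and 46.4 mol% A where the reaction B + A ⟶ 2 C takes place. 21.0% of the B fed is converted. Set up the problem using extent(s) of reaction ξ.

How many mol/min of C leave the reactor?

B reacted = 0.21 × 535.2 = 112.4 mol/min; ν_B = −1, so ξ = 112.4/1 = 112.4 mol/min.
Outlet amounts (n = n₀ + ν ξ):
  B: 535.2 − 1(112.4) = 422.8
  A: 463.4 − 1(112.4) = 350.9
  C: 0 + 2(112.4) = 224.8

225 mol/min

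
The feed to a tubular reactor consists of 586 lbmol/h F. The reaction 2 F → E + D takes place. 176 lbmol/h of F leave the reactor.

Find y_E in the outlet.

For F: n = n₀ − 2ξ → 176 = 586 − 2ξ, giving ξ = 205 lbmol/h.
Outlet amounts (n = n₀ + ν ξ):
  F: 586 − 2(205) = 176
  E: 0 + 1(205) = 205
  D: 0 + 1(205) = 205
Total out = 586 lbmol/h; y_E = 205 / 586 = 0.3498.

0.35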